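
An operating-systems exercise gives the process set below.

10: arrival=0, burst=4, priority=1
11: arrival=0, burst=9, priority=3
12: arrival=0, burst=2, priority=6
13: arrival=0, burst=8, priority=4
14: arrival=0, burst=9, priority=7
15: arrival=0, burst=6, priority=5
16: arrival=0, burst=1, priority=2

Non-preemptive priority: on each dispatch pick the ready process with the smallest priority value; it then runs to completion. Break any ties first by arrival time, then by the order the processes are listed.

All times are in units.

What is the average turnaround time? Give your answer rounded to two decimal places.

Timeline: | 10 0-4 | 16 4-5 | 11 5-14 | 13 14-22 | 15 22-28 | 12 28-30 | 14 30-39 |
Completion: 10=4  11=14  12=30  13=22  14=39  15=28  16=5
Turnaround times: 10=4, 11=14, 12=30, 13=22, 14=39, 15=28, 16=5
Average turnaround = (4+14+30+22+39+28+5) / 7 = 142/7 = 20.29

20.29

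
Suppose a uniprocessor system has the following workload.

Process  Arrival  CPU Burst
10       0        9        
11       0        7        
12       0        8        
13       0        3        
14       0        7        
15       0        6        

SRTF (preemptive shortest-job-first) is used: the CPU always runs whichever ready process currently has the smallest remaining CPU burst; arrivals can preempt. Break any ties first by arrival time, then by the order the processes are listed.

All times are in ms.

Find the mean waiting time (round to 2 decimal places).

Gantt: | 13 0-3 | 15 3-9 | 11 9-16 | 14 16-23 | 12 23-31 | 10 31-40 |
Completion: 10=40  11=16  12=31  13=3  14=23  15=9
Waiting times: 10=31, 11=9, 12=23, 13=0, 14=16, 15=3
Average waiting = (31+9+23+0+16+3) / 6 = 82/6 = 13.67

13.67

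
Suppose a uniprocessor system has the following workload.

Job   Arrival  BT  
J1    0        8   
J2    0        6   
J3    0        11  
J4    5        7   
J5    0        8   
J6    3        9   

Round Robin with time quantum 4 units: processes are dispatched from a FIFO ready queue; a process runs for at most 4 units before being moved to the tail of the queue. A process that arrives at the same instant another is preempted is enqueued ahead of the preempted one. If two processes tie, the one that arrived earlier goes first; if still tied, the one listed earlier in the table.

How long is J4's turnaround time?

40

Gantt: | J1 0-4 | J2 4-8 | J3 8-12 | J5 12-16 | J6 16-20 | J1 20-24 | J4 24-28 | J2 28-30 | J3 30-34 | J5 34-38 | J6 38-42 | J4 42-45 | J3 45-48 | J6 48-49 |
Completion: J1=24  J2=30  J3=48  J4=45  J5=38  J6=49
Turnaround (C−A): J1=24  J2=30  J3=48  J4=40  J5=38  J6=46
Turnaround(J4) = completion − arrival = 45 − 5 = 40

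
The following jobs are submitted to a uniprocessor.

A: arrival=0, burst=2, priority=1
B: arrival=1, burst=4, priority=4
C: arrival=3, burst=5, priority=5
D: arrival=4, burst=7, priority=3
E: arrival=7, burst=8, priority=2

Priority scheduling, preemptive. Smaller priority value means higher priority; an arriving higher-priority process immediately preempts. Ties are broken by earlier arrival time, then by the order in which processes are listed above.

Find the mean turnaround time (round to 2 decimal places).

Schedule: | A 0-2 | B 2-4 | D 4-7 | E 7-15 | D 15-19 | B 19-21 | C 21-26 |
Completion: A=2  B=21  C=26  D=19  E=15
Turnaround times: A=2, B=20, C=23, D=15, E=8
Average turnaround = (2+20+23+15+8) / 5 = 68/5 = 13.60

13.60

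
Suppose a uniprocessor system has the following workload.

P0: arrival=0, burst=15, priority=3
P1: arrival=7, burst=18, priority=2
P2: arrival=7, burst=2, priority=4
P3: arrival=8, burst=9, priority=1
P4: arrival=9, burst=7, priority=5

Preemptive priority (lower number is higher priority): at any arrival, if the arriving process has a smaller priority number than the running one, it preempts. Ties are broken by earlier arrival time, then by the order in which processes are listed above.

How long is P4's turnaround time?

42

Schedule: | P0 0-7 | P1 7-8 | P3 8-17 | P1 17-34 | P0 34-42 | P2 42-44 | P4 44-51 |
Completion: P0=42  P1=34  P2=44  P3=17  P4=51
Turnaround (C−A): P0=42  P1=27  P2=37  P3=9  P4=42
Turnaround(P4) = completion − arrival = 51 − 9 = 42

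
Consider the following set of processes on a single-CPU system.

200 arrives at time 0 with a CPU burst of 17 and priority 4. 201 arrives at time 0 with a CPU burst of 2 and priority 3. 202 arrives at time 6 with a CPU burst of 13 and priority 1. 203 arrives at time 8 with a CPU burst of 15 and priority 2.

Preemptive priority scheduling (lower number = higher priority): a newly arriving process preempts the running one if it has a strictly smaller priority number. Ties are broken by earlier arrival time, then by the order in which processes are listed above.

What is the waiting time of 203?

Schedule: | 201 0-2 | 200 2-6 | 202 6-19 | 203 19-34 | 200 34-47 |
Completion: 200=47  201=2  202=19  203=34
Waiting(203) = turnaround − burst = 26 − 15 = 11

11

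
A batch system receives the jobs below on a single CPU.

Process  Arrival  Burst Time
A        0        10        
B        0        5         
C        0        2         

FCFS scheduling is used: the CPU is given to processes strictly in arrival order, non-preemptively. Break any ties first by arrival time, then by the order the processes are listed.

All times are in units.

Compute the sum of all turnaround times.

Gantt: | A 0-10 | B 10-15 | C 15-17 |
Completion: A=10  B=15  C=17
Turnaround (C−A): A=10  B=15  C=17
Turnaround = completion − arrival: A=10, B=15, C=17
Total turnaround = 10 + 15 + 17 = 42

42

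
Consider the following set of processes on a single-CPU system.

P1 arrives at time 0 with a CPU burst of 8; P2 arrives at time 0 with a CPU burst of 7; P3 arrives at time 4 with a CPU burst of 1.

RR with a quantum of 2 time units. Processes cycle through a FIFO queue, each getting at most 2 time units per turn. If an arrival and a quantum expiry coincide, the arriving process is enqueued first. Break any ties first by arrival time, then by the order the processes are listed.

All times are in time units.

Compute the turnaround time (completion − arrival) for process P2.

Timeline: | P1 0-2 | P2 2-4 | P1 4-6 | P3 6-7 | P2 7-9 | P1 9-11 | P2 11-13 | P1 13-15 | P2 15-16 |
Completion: P1=15  P2=16  P3=7
Turnaround(P2) = completion − arrival = 16 − 0 = 16

16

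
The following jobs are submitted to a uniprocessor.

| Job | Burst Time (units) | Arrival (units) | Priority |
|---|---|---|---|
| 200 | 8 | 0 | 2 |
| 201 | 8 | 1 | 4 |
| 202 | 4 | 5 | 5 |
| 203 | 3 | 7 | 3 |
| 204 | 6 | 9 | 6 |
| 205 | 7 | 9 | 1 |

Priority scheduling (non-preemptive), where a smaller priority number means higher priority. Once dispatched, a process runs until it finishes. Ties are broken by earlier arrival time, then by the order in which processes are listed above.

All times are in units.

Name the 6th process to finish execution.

204

Schedule: | 200 0-8 | 203 8-11 | 205 11-18 | 201 18-26 | 202 26-30 | 204 30-36 |
Completion: 200=8  201=26  202=30  203=11  204=36  205=18
Turnaround (C−A): 200=8  201=25  202=25  203=4  204=27  205=9
Finish order: 200 → 203 → 205 → 201 → 202 → 204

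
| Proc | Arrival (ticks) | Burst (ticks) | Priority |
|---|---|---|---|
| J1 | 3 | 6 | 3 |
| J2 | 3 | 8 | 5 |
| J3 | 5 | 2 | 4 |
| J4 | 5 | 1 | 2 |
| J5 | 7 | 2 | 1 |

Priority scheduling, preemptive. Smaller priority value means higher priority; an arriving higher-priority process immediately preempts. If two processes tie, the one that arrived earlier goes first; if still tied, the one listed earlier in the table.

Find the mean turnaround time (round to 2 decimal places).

8.00

Gantt: | idle 0-3 | J1 3-5 | J4 5-6 | J1 6-7 | J5 7-9 | J1 9-12 | J3 12-14 | J2 14-22 |
Completion: J1=12  J2=22  J3=14  J4=6  J5=9
Turnaround (C−A): J1=9  J2=19  J3=9  J4=1  J5=2
Turnaround times: J1=9, J2=19, J3=9, J4=1, J5=2
Average turnaround = (9+19+9+1+2) / 5 = 40/5 = 8.00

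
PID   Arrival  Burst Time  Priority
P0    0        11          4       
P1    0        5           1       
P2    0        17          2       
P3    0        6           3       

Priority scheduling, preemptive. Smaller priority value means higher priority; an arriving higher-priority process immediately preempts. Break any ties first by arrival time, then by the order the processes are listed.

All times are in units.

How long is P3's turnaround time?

28

Schedule: | P1 0-5 | P2 5-22 | P3 22-28 | P0 28-39 |
Completion: P0=39  P1=5  P2=22  P3=28
Turnaround (C−A): P0=39  P1=5  P2=22  P3=28
Turnaround(P3) = completion − arrival = 28 − 0 = 28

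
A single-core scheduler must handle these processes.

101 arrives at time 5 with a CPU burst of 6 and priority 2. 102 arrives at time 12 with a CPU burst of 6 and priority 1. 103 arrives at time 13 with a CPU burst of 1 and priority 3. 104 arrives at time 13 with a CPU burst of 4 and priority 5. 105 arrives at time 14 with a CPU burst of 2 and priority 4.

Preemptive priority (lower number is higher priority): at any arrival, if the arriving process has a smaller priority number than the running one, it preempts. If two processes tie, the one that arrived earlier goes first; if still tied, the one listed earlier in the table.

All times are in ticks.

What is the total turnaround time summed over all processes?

Schedule: | idle 0-5 | 101 5-11 | idle 11-12 | 102 12-18 | 103 18-19 | 105 19-21 | 104 21-25 |
Completion: 101=11  102=18  103=19  104=25  105=21
Turnaround (C−A): 101=6  102=6  103=6  104=12  105=7
Turnaround = completion − arrival: 101=6, 102=6, 103=6, 104=12, 105=7
Total turnaround = 6 + 6 + 6 + 12 + 7 = 37

37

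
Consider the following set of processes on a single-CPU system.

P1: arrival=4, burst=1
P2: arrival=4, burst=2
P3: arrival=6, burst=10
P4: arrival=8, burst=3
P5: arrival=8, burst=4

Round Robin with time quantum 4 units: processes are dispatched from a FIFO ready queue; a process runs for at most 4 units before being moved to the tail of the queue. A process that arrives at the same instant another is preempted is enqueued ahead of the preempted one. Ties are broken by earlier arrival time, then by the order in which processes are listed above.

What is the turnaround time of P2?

3

Timeline: | idle 0-4 | P1 4-5 | P2 5-7 | P3 7-11 | P4 11-14 | P5 14-18 | P3 18-24 |
Completion: P1=5  P2=7  P3=24  P4=14  P5=18
Turnaround(P2) = completion − arrival = 7 − 4 = 3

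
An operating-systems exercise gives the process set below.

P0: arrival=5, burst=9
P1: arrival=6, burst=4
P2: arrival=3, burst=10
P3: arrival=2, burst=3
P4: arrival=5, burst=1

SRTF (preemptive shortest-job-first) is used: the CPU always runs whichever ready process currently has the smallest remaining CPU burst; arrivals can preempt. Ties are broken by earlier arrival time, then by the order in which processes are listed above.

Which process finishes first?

P3

Schedule: | idle 0-2 | P3 2-5 | P4 5-6 | P1 6-10 | P0 10-19 | P2 19-29 |
Completion: P0=19  P1=10  P2=29  P3=5  P4=6
Turnaround (C−A): P0=14  P1=4  P2=26  P3=3  P4=1
Finish order: P3 → P4 → P1 → P0 → P2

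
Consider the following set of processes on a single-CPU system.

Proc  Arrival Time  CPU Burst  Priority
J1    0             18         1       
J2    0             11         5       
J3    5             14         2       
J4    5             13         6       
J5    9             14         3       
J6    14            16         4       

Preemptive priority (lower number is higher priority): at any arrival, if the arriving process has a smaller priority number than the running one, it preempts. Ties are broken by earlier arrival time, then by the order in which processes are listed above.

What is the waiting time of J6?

Gantt: | J1 0-18 | J3 18-32 | J5 32-46 | J6 46-62 | J2 62-73 | J4 73-86 |
Completion: J1=18  J2=73  J3=32  J4=86  J5=46  J6=62
Turnaround (C−A): J1=18  J2=73  J3=27  J4=81  J5=37  J6=48
Waiting(J6) = turnaround − burst = 48 − 16 = 32

32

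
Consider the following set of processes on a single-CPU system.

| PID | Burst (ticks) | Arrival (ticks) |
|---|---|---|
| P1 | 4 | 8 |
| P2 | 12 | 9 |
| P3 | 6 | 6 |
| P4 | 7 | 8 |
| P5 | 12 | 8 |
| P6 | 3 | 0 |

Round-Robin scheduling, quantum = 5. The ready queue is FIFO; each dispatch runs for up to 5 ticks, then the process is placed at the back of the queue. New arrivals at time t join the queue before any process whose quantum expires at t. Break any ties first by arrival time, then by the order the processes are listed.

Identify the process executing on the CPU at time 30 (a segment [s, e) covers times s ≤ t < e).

P3

Schedule: | P6 0-3 | idle 3-6 | P3 6-11 | P1 11-15 | P4 15-20 | P5 20-25 | P2 25-30 | P3 30-31 | P4 31-33 | P5 33-38 | P2 38-43 | P5 43-45 | P2 45-47 |
Completion: P1=15  P2=47  P3=31  P4=33  P5=45  P6=3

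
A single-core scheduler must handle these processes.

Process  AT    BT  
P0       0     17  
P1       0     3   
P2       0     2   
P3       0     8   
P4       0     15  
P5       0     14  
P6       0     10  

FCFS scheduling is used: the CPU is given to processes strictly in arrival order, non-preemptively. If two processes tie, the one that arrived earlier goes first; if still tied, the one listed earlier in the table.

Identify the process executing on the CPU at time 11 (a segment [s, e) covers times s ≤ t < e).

Schedule: | P0 0-17 | P1 17-20 | P2 20-22 | P3 22-30 | P4 30-45 | P5 45-59 | P6 59-69 |
Completion: P0=17  P1=20  P2=22  P3=30  P4=45  P5=59  P6=69
Turnaround (C−A): P0=17  P1=20  P2=22  P3=30  P4=45  P5=59  P6=69

P0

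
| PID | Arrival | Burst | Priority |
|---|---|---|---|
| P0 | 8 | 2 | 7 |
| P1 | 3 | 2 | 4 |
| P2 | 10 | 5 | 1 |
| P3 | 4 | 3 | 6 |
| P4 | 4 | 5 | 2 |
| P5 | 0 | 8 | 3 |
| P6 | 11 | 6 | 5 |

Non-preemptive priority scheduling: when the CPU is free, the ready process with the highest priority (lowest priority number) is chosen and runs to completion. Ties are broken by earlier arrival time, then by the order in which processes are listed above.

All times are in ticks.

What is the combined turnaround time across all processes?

Timeline: | P5 0-8 | P4 8-13 | P2 13-18 | P1 18-20 | P6 20-26 | P3 26-29 | P0 29-31 |
Completion: P0=31  P1=20  P2=18  P3=29  P4=13  P5=8  P6=26
Turnaround = completion − arrival: P0=23, P1=17, P2=8, P3=25, P4=9, P5=8, P6=15
Total turnaround = 23 + 17 + 8 + 25 + 9 + 8 + 15 = 105

105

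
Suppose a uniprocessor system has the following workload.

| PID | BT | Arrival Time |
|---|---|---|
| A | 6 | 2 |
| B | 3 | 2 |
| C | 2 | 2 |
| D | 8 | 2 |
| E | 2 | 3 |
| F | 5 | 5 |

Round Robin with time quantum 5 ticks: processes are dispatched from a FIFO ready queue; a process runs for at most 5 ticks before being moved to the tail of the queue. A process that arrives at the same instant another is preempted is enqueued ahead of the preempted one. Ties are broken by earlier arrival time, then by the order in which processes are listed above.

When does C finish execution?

12

Schedule: | idle 0-2 | A 2-7 | B 7-10 | C 10-12 | D 12-17 | E 17-19 | F 19-24 | A 24-25 | D 25-28 |
Completion: A=25  B=10  C=12  D=28  E=19  F=24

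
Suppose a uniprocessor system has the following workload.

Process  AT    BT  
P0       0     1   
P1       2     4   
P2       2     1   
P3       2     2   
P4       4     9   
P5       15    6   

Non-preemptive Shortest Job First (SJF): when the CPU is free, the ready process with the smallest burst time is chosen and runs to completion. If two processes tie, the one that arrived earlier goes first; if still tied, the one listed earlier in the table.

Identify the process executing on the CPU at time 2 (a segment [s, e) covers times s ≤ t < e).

P2

Schedule: | P0 0-1 | idle 1-2 | P2 2-3 | P3 3-5 | P1 5-9 | P4 9-18 | P5 18-24 |
Completion: P0=1  P1=9  P2=3  P3=5  P4=18  P5=24
Turnaround (C−A): P0=1  P1=7  P2=1  P3=3  P4=14  P5=9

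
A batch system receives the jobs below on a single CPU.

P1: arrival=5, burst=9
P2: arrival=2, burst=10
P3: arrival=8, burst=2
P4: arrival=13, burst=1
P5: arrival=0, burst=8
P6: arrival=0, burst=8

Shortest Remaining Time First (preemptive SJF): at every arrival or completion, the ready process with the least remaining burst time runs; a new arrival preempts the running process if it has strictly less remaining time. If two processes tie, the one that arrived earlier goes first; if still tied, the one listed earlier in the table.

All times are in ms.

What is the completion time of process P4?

Gantt: | P5 0-8 | P3 8-10 | P6 10-13 | P4 13-14 | P6 14-19 | P1 19-28 | P2 28-38 |
Completion: P1=28  P2=38  P3=10  P4=14  P5=8  P6=19
Turnaround (C−A): P1=23  P2=36  P3=2  P4=1  P5=8  P6=19

14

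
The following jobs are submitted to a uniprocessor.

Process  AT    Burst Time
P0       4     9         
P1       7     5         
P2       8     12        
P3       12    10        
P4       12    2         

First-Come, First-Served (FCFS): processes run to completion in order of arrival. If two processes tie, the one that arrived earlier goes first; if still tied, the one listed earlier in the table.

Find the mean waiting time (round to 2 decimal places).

Schedule: | idle 0-4 | P0 4-13 | P1 13-18 | P2 18-30 | P3 30-40 | P4 40-42 |
Completion: P0=13  P1=18  P2=30  P3=40  P4=42
Turnaround (C−A): P0=9  P1=11  P2=22  P3=28  P4=30
Waiting times: P0=0, P1=6, P2=10, P3=18, P4=28
Average waiting = (0+6+10+18+28) / 5 = 62/5 = 12.40

12.40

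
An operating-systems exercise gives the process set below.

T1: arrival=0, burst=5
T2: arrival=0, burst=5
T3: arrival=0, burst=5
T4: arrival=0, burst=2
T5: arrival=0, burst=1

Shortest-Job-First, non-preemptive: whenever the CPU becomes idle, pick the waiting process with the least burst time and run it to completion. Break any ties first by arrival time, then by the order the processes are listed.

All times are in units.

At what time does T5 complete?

Gantt: | T5 0-1 | T4 1-3 | T1 3-8 | T2 8-13 | T3 13-18 |
Completion: T1=8  T2=13  T3=18  T4=3  T5=1
Turnaround (C−A): T1=8  T2=13  T3=18  T4=3  T5=1

1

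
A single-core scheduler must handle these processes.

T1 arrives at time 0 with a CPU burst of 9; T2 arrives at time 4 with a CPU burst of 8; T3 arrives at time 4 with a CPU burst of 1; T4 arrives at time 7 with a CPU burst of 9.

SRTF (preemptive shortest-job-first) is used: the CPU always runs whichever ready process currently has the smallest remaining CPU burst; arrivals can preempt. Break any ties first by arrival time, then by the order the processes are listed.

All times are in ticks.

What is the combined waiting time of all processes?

18

Schedule: | T1 0-4 | T3 4-5 | T1 5-10 | T2 10-18 | T4 18-27 |
Completion: T1=10  T2=18  T3=5  T4=27
Turnaround (C−A): T1=10  T2=14  T3=1  T4=20
Waiting = turnaround − burst: T1=1, T2=6, T3=0, T4=11
Total waiting = 1 + 6 + 0 + 11 = 18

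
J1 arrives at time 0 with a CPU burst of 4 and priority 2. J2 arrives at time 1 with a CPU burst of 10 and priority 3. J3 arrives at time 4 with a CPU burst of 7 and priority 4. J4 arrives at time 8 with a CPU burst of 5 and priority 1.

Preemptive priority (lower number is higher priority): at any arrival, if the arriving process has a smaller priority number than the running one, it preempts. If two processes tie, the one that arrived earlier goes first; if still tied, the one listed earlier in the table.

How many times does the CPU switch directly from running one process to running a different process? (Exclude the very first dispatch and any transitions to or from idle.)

4

Gantt: | J1 0-4 | J2 4-8 | J4 8-13 | J2 13-19 | J3 19-26 |
Completion: J1=4  J2=19  J3=26  J4=13
Turnaround (C−A): J1=4  J2=18  J3=22  J4=5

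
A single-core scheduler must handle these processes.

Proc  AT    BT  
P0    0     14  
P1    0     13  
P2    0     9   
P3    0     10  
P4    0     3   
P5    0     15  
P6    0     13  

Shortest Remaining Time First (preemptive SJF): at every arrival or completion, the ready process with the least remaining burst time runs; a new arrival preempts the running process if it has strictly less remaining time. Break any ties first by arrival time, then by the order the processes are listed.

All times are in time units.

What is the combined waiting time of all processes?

Gantt: | P4 0-3 | P2 3-12 | P3 12-22 | P1 22-35 | P6 35-48 | P0 48-62 | P5 62-77 |
Completion: P0=62  P1=35  P2=12  P3=22  P4=3  P5=77  P6=48
Waiting = turnaround − burst: P0=48, P1=22, P2=3, P3=12, P4=0, P5=62, P6=35
Total waiting = 48 + 22 + 3 + 12 + 0 + 62 + 35 = 182

182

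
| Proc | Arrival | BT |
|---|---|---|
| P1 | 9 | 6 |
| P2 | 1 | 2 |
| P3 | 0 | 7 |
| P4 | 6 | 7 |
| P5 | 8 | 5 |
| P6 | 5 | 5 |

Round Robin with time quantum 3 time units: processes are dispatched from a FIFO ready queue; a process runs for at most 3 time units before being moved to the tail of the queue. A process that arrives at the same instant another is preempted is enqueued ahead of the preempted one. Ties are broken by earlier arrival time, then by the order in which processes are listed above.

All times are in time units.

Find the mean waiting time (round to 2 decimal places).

12.67

Timeline: | P3 0-3 | P2 3-5 | P3 5-8 | P6 8-11 | P4 11-14 | P5 14-17 | P3 17-18 | P1 18-21 | P6 21-23 | P4 23-26 | P5 26-28 | P1 28-31 | P4 31-32 |
Completion: P1=31  P2=5  P3=18  P4=32  P5=28  P6=23
Waiting times: P1=16, P2=2, P3=11, P4=19, P5=15, P6=13
Average waiting = (16+2+11+19+15+13) / 6 = 76/6 = 12.67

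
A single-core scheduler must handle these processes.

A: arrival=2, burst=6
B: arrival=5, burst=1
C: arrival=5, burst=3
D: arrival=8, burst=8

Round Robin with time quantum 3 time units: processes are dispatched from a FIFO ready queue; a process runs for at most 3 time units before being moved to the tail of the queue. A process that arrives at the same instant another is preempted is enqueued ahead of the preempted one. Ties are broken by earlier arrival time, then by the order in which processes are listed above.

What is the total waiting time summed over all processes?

9

Schedule: | idle 0-2 | A 2-5 | B 5-6 | C 6-9 | A 9-12 | D 12-20 |
Completion: A=12  B=6  C=9  D=20
Turnaround (C−A): A=10  B=1  C=4  D=12
Waiting = turnaround − burst: A=4, B=0, C=1, D=4
Total waiting = 4 + 0 + 1 + 4 = 9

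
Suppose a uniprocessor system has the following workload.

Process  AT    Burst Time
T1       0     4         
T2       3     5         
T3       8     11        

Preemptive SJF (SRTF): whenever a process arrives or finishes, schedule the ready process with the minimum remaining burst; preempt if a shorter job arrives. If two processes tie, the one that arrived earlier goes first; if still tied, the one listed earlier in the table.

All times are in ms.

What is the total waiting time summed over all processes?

Gantt: | T1 0-4 | T2 4-9 | T3 9-20 |
Completion: T1=4  T2=9  T3=20
Waiting = turnaround − burst: T1=0, T2=1, T3=1
Total waiting = 0 + 1 + 1 = 2

2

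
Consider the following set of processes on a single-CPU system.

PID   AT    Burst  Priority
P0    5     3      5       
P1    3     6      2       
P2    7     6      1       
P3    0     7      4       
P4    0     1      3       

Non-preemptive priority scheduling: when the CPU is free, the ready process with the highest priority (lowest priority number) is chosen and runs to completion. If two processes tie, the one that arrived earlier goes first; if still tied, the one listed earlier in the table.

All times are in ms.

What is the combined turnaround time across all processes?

Gantt: | P4 0-1 | P3 1-8 | P2 8-14 | P1 14-20 | P0 20-23 |
Completion: P0=23  P1=20  P2=14  P3=8  P4=1
Turnaround (C−A): P0=18  P1=17  P2=7  P3=8  P4=1
Turnaround = completion − arrival: P0=18, P1=17, P2=7, P3=8, P4=1
Total turnaround = 18 + 17 + 7 + 8 + 1 = 51

51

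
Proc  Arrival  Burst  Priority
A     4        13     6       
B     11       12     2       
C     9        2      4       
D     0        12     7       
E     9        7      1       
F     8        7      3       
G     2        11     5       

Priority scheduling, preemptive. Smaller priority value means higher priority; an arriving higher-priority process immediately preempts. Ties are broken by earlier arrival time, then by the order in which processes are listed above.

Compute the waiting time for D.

52

Schedule: | D 0-2 | G 2-8 | F 8-9 | E 9-16 | B 16-28 | F 28-34 | C 34-36 | G 36-41 | A 41-54 | D 54-64 |
Completion: A=54  B=28  C=36  D=64  E=16  F=34  G=41
Waiting(D) = turnaround − burst = 64 − 12 = 52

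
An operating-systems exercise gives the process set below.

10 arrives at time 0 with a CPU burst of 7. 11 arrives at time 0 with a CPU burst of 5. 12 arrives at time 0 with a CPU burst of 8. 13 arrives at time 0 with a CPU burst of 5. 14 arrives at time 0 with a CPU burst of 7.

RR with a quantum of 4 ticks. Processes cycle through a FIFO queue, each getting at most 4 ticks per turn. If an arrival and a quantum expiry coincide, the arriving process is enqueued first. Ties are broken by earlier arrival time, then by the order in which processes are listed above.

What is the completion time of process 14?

Schedule: | 10 0-4 | 11 4-8 | 12 8-12 | 13 12-16 | 14 16-20 | 10 20-23 | 11 23-24 | 12 24-28 | 13 28-29 | 14 29-32 |
Completion: 10=23  11=24  12=28  13=29  14=32
Turnaround (C−A): 10=23  11=24  12=28  13=29  14=32

32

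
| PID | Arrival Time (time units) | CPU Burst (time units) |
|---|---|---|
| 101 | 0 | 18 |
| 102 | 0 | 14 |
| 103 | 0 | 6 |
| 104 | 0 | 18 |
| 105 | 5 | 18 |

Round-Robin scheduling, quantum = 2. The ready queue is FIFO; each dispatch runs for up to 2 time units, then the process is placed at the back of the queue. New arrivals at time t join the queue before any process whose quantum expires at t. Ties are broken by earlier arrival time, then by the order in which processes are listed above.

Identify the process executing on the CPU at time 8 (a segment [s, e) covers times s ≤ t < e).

Timeline: | 101 0-2 | 102 2-4 | 103 4-6 | 104 6-8 | 101 8-10 | 102 10-12 | 105 12-14 | 103 14-16 | 104 16-18 | 101 18-20 | 102 20-22 | 105 22-24 | 103 24-26 | 104 26-28 | 101 28-30 | 102 30-32 | 105 32-34 | 104 34-36 | 101 36-38 | 102 38-40 | 105 40-42 | 104 42-44 | 101 44-46 | 102 46-48 | 105 48-50 | 104 50-52 | 101 52-54 | 102 54-56 | 105 56-58 | 104 58-60 | 101 60-62 | 105 62-64 | 104 64-66 | 101 66-68 | 105 68-70 | 104 70-72 | 105 72-74 |
Completion: 101=68  102=56  103=26  104=72  105=74

101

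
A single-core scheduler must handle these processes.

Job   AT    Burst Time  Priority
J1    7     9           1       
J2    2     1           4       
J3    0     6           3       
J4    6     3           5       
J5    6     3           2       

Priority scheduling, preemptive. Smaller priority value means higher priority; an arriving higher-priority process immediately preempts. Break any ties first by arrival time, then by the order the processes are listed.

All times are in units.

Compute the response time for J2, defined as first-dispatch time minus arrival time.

16

Schedule: | J3 0-6 | J5 6-7 | J1 7-16 | J5 16-18 | J2 18-19 | J4 19-22 |
Completion: J1=16  J2=19  J3=6  J4=22  J5=18
Turnaround (C−A): J1=9  J2=17  J3=6  J4=16  J5=12
Response(J2) = first start − arrival = 18 − 2 = 16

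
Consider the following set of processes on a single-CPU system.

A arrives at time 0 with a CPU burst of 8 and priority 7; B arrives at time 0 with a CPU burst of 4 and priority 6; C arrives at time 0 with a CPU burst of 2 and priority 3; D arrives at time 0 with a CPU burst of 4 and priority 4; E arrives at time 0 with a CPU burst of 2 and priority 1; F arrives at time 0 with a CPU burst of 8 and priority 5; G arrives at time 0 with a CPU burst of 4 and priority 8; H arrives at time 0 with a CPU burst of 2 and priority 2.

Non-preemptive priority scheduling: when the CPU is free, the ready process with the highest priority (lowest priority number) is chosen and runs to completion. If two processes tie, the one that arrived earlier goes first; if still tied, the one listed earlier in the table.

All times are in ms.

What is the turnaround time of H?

Gantt: | E 0-2 | H 2-4 | C 4-6 | D 6-10 | F 10-18 | B 18-22 | A 22-30 | G 30-34 |
Completion: A=30  B=22  C=6  D=10  E=2  F=18  G=34  H=4
Turnaround(H) = completion − arrival = 4 − 0 = 4

4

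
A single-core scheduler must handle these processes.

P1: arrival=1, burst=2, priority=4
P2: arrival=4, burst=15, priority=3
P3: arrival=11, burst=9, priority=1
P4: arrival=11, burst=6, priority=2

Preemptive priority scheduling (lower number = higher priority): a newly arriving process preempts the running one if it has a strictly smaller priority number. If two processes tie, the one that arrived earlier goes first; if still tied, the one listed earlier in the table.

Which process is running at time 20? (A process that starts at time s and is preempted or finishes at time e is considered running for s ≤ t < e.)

Schedule: | idle 0-1 | P1 1-3 | idle 3-4 | P2 4-11 | P3 11-20 | P4 20-26 | P2 26-34 |
Completion: P1=3  P2=34  P3=20  P4=26
Turnaround (C−A): P1=2  P2=30  P3=9  P4=15

P4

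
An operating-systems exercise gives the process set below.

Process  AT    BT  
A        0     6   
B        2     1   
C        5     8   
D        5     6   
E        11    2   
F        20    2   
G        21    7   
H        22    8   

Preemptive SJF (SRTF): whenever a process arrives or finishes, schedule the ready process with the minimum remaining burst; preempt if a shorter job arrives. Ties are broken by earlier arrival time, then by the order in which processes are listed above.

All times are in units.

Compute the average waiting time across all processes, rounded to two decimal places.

Timeline: | A 0-2 | B 2-3 | A 3-7 | D 7-13 | E 13-15 | C 15-20 | F 20-22 | C 22-25 | G 25-32 | H 32-40 |
Completion: A=7  B=3  C=25  D=13  E=15  F=22  G=32  H=40
Turnaround (C−A): A=7  B=1  C=20  D=8  E=4  F=2  G=11  H=18
Waiting times: A=1, B=0, C=12, D=2, E=2, F=0, G=4, H=10
Average waiting = (1+0+12+2+2+0+4+10) / 8 = 31/8 = 3.88

3.88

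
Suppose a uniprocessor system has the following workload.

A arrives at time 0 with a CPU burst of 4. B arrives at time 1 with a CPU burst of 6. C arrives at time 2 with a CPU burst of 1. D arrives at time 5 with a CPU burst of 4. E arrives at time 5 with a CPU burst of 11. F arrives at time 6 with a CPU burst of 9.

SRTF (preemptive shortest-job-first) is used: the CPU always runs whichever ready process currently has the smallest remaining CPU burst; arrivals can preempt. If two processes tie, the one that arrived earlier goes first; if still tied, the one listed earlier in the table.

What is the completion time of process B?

Gantt: | A 0-2 | C 2-3 | A 3-5 | D 5-9 | B 9-15 | F 15-24 | E 24-35 |
Completion: A=5  B=15  C=3  D=9  E=35  F=24

15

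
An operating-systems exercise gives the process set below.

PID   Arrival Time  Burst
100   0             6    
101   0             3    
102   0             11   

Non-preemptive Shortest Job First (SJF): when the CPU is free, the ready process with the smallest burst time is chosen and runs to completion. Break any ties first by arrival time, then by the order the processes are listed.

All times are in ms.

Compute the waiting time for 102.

9

Schedule: | 101 0-3 | 100 3-9 | 102 9-20 |
Completion: 100=9  101=3  102=20
Turnaround (C−A): 100=9  101=3  102=20
Waiting(102) = turnaround − burst = 20 − 11 = 9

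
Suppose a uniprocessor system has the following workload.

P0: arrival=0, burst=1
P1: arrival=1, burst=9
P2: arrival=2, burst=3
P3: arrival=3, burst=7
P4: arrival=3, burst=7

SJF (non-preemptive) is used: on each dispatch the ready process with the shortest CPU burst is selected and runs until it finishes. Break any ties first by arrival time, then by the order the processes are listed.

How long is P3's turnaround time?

Timeline: | P0 0-1 | P1 1-10 | P2 10-13 | P3 13-20 | P4 20-27 |
Completion: P0=1  P1=10  P2=13  P3=20  P4=27
Turnaround(P3) = completion − arrival = 20 − 3 = 17

17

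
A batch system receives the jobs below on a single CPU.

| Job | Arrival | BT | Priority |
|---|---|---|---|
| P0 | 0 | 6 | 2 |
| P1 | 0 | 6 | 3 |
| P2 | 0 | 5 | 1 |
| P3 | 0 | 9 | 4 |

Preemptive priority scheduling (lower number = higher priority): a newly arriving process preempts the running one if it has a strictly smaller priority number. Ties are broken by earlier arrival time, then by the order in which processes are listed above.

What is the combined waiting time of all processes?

33

Schedule: | P2 0-5 | P0 5-11 | P1 11-17 | P3 17-26 |
Completion: P0=11  P1=17  P2=5  P3=26
Waiting = turnaround − burst: P0=5, P1=11, P2=0, P3=17
Total waiting = 5 + 11 + 0 + 17 = 33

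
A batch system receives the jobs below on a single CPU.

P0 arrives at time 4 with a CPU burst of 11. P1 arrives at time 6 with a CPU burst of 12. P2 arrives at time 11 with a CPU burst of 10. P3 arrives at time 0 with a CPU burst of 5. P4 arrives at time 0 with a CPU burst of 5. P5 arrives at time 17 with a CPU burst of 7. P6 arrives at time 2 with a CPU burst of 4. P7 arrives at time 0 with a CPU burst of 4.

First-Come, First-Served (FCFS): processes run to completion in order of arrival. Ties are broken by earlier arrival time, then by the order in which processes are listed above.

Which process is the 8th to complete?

Gantt: | P3 0-5 | P4 5-10 | P7 10-14 | P6 14-18 | P0 18-29 | P1 29-41 | P2 41-51 | P5 51-58 |
Completion: P0=29  P1=41  P2=51  P3=5  P4=10  P5=58  P6=18  P7=14
Finish order: P3 → P4 → P7 → P6 → P0 → P1 → P2 → P5

P5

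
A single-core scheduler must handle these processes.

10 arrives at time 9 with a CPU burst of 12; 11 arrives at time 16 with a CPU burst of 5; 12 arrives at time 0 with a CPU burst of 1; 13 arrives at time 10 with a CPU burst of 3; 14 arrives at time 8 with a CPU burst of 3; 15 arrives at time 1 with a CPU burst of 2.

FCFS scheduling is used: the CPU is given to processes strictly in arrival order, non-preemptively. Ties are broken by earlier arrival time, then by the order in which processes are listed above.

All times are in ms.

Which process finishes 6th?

Timeline: | 12 0-1 | 15 1-3 | idle 3-8 | 14 8-11 | 10 11-23 | 13 23-26 | 11 26-31 |
Completion: 10=23  11=31  12=1  13=26  14=11  15=3
Turnaround (C−A): 10=14  11=15  12=1  13=16  14=3  15=2
Finish order: 12 → 15 → 14 → 10 → 13 → 11

11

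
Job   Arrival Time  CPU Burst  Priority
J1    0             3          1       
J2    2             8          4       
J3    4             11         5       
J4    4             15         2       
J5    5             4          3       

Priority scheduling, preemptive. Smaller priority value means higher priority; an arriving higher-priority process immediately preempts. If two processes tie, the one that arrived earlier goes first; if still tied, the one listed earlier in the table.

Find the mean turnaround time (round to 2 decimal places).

20.20

Schedule: | J1 0-3 | J2 3-4 | J4 4-19 | J5 19-23 | J2 23-30 | J3 30-41 |
Completion: J1=3  J2=30  J3=41  J4=19  J5=23
Turnaround (C−A): J1=3  J2=28  J3=37  J4=15  J5=18
Turnaround times: J1=3, J2=28, J3=37, J4=15, J5=18
Average turnaround = (3+28+37+15+18) / 5 = 101/5 = 20.20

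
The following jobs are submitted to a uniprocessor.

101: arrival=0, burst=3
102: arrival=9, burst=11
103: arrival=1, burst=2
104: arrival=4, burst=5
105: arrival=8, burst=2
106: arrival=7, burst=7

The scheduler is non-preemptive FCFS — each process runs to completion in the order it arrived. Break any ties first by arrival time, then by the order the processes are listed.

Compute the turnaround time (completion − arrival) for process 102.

Timeline: | 101 0-3 | 103 3-5 | 104 5-10 | 106 10-17 | 105 17-19 | 102 19-30 |
Completion: 101=3  102=30  103=5  104=10  105=19  106=17
Turnaround(102) = completion − arrival = 30 − 9 = 21

21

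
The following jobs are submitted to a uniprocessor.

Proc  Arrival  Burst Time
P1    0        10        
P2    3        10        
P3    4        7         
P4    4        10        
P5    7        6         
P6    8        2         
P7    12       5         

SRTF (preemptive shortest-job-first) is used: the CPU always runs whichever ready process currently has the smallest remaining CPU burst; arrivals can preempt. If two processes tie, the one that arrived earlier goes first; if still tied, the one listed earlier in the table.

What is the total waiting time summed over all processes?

94

Timeline: | P1 0-10 | P6 10-12 | P7 12-17 | P5 17-23 | P3 23-30 | P2 30-40 | P4 40-50 |
Completion: P1=10  P2=40  P3=30  P4=50  P5=23  P6=12  P7=17
Turnaround (C−A): P1=10  P2=37  P3=26  P4=46  P5=16  P6=4  P7=5
Waiting = turnaround − burst: P1=0, P2=27, P3=19, P4=36, P5=10, P6=2, P7=0
Total waiting = 0 + 27 + 19 + 36 + 10 + 2 + 0 = 94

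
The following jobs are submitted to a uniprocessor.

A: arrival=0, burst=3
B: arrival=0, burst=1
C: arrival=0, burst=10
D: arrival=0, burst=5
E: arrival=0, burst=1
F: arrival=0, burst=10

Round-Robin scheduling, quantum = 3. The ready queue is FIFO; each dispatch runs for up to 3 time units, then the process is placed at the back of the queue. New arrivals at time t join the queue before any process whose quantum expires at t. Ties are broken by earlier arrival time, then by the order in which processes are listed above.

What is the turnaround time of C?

29

Gantt: | A 0-3 | B 3-4 | C 4-7 | D 7-10 | E 10-11 | F 11-14 | C 14-17 | D 17-19 | F 19-22 | C 22-25 | F 25-28 | C 28-29 | F 29-30 |
Completion: A=3  B=4  C=29  D=19  E=11  F=30
Turnaround (C−A): A=3  B=4  C=29  D=19  E=11  F=30
Turnaround(C) = completion − arrival = 29 − 0 = 29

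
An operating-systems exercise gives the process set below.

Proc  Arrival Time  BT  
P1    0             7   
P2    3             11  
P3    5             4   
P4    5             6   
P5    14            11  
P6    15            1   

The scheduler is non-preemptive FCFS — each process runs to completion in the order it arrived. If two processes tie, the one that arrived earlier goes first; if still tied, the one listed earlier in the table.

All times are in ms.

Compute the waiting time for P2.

4

Timeline: | P1 0-7 | P2 7-18 | P3 18-22 | P4 22-28 | P5 28-39 | P6 39-40 |
Completion: P1=7  P2=18  P3=22  P4=28  P5=39  P6=40
Turnaround (C−A): P1=7  P2=15  P3=17  P4=23  P5=25  P6=25
Waiting(P2) = turnaround − burst = 15 − 11 = 4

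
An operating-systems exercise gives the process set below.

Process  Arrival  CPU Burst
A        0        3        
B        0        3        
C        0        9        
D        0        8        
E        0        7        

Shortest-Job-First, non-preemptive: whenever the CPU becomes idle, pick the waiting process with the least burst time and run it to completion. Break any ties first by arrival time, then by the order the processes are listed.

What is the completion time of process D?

Schedule: | A 0-3 | B 3-6 | E 6-13 | D 13-21 | C 21-30 |
Completion: A=3  B=6  C=30  D=21  E=13

21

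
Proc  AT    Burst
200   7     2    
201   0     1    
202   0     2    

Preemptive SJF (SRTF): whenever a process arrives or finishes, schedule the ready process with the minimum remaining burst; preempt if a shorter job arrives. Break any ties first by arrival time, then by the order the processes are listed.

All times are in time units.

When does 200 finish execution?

Gantt: | 201 0-1 | 202 1-3 | idle 3-7 | 200 7-9 |
Completion: 200=9  201=1  202=3

9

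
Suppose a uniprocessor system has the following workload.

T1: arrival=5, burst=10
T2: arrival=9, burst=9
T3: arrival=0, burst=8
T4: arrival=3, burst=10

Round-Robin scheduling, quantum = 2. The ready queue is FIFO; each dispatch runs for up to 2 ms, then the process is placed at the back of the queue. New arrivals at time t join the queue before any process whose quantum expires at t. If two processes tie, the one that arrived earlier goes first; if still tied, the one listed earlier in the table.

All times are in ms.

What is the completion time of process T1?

Gantt: | T3 0-4 | T4 4-6 | T3 6-8 | T1 8-10 | T4 10-12 | T3 12-14 | T2 14-16 | T1 16-18 | T4 18-20 | T2 20-22 | T1 22-24 | T4 24-26 | T2 26-28 | T1 28-30 | T4 30-32 | T2 32-34 | T1 34-36 | T2 36-37 |
Completion: T1=36  T2=37  T3=14  T4=32

36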